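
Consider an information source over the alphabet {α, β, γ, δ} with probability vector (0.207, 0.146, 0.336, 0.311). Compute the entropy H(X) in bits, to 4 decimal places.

H = −Σ pᵢ log₂ pᵢ.
−0.207·log₂(0.207) = 0.4704
−0.146·log₂(0.146) = 0.4053
−0.336·log₂(0.336) = 0.5287
−0.311·log₂(0.311) = 0.5240
Sum ≈ 1.9284 → 1.9284 bits.

1.9284 bits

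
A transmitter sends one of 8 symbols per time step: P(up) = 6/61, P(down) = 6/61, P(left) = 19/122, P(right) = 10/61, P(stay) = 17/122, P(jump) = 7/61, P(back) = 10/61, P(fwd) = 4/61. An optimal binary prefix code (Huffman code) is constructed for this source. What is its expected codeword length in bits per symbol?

Repeatedly combine the two least-probable nodes; the expected code length is the sum of the merged weights.
merge 4/61 + 6/61 → 10/61
merge 6/61 + 7/61 → 13/61
merge 17/122 + 19/122 → 18/61
merge 10/61 + 10/61 → 20/61
merge 10/61 + 13/61 → 23/61
merge 18/61 + 20/61 → 38/61
merge 23/61 + 38/61 → 1
L = 10/61 + 13/61 + 18/61 + 20/61 + 23/61 + 38/61 + 1 = 3 bits/symbol.

3 bits/symbol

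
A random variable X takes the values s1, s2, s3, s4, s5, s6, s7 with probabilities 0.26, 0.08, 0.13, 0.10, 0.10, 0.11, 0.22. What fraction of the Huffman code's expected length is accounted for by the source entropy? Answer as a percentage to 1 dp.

Entropy H = −Σ p log₂ p ≈ 2.6747 bits.
Huffman merges: 2/25+1/10→9/50; 1/10+11/100→21/100; 13/100+9/50→31/100; 21/100+11/50→43/100; 13/50+31/100→57/100; 43/100+57/100→1. L = 27/10 ≈ 2.7000.
Efficiency = H/L = 2.6747/2.7000 = 99.1%.

99.1%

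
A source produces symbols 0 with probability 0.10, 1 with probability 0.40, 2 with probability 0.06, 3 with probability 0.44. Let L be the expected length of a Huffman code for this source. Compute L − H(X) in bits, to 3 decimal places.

Entropy H = −Σ p log₂ p ≈ 1.6256 bits.
Huffman merges: 3/50+1/10→4/25; 4/25+2/5→14/25; 11/25+14/25→1. L = 43/25 ≈ 1.7200.
L − H = 1.7200 − 1.6256 = 0.094 bits.

0.094 bits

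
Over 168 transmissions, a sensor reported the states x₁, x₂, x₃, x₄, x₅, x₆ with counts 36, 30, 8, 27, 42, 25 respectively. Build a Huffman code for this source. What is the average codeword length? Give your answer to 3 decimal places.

2.536 bits/symbol

Probabilities are the counts divided by 168.
Repeatedly combine the two least-probable nodes; the expected code length is the sum of the merged weights.
merge 1/21 + 25/168 → 11/56
merge 9/56 + 5/28 → 19/56
merge 11/56 + 3/14 → 23/56
merge 1/4 + 19/56 → 33/56
merge 23/56 + 33/56 → 1
L = 11/56 + 19/56 + 23/56 + 33/56 + 1 = 71/28 ≈ 2.536 bits/symbol.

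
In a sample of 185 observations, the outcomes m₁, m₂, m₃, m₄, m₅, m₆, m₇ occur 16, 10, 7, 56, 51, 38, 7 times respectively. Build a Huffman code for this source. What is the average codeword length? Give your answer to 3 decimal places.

2.422 bits/symbol

Probabilities are the counts divided by 185.
Repeatedly combine the two least-probable nodes; the expected code length is the sum of the merged weights.
merge 7/185 + 7/185 → 14/185
merge 2/37 + 14/185 → 24/185
merge 16/185 + 24/185 → 8/37
merge 38/185 + 8/37 → 78/185
merge 51/185 + 56/185 → 107/185
merge 78/185 + 107/185 → 1
L = 14/185 + 24/185 + 8/37 + 78/185 + 107/185 + 1 = 448/185 ≈ 2.422 bits/symbol.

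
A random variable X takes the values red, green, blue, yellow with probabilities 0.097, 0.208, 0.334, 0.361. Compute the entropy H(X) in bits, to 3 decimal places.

1.857 bits

H = −Σ pᵢ log₂ pᵢ.
−0.097·log₂(0.097) = 0.3265
−0.208·log₂(0.208) = 0.4712
−0.334·log₂(0.334) = 0.5284
−0.361·log₂(0.361) = 0.5306
Sum ≈ 1.8567 → 1.857 bits.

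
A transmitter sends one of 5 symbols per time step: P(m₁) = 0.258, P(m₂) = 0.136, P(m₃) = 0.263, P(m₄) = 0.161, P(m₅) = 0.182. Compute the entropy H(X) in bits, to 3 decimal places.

H = −Σ pᵢ log₂ pᵢ.
−0.258·log₂(0.258) = 0.5043
−0.136·log₂(0.136) = 0.3915
−0.263·log₂(0.263) = 0.5068
−0.161·log₂(0.161) = 0.4242
−0.182·log₂(0.182) = 0.4474
Sum ≈ 2.2741 → 2.274 bits.

2.274 bits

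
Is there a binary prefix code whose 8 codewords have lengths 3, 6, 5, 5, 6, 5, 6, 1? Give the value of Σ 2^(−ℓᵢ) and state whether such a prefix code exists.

0.765625; yes

With common denominator 2^6 = 64: Σ 2^(−ℓᵢ) = 8/64 + 1/64 + 2/64 + 2/64 + 1/64 + 2/64 + 1/64 + 32/64 = 49/64 = 0.765625.
Kraft's inequality requires Σ ≤ 1; here Σ = 0.765625 ≤ 1, so such a prefix code exists.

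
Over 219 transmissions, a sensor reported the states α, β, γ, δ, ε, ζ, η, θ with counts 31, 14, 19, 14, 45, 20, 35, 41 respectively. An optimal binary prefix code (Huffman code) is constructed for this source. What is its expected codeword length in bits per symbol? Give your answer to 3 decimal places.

2.913 bits/symbol

Probabilities are the counts divided by 219.
Repeatedly combine the two least-probable nodes; the expected code length is the sum of the merged weights.
merge 14/219 + 14/219 → 28/219
merge 19/219 + 20/219 → 13/73
merge 28/219 + 31/219 → 59/219
merge 35/219 + 13/73 → 74/219
merge 41/219 + 15/73 → 86/219
merge 59/219 + 74/219 → 133/219
merge 86/219 + 133/219 → 1
L = 28/219 + 13/73 + 59/219 + 74/219 + 86/219 + 133/219 + 1 = 638/219 ≈ 2.913 bits/symbol.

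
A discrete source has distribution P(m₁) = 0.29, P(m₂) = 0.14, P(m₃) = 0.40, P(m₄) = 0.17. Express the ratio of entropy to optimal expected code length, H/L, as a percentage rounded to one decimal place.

98.3%

Entropy H = −Σ p log₂ p ≈ 1.8784 bits.
Huffman merges: 7/50+17/100→31/100; 29/100+31/100→3/5; 2/5+3/5→1. L = 191/100 ≈ 1.9100.
Efficiency = H/L = 1.8784/1.9100 = 98.3%.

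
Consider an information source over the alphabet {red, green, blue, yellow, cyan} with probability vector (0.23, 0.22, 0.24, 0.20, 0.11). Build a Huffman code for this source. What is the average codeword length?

2.31 bits/symbol

Repeatedly combine the two least-probable nodes; the expected code length is the sum of the merged weights.
merge 11/100 + 1/5 → 31/100
merge 11/50 + 23/100 → 9/20
merge 6/25 + 31/100 → 11/20
merge 9/20 + 11/20 → 1
L = 31/100 + 9/20 + 11/20 + 1 = 231/100 = 2.31 bits/symbol.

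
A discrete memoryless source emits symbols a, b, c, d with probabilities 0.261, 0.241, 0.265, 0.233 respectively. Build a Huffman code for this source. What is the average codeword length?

2 bits/symbol

Repeatedly combine the two least-probable nodes; the expected code length is the sum of the merged weights.
merge 233/1000 + 241/1000 → 237/500
merge 261/1000 + 53/200 → 263/500
merge 237/500 + 263/500 → 1
L = 237/500 + 263/500 + 1 = 2 bits/symbol.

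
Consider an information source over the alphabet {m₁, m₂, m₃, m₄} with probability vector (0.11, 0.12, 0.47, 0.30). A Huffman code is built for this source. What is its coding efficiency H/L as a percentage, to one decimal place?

Entropy H = −Σ p log₂ p ≈ 1.7504 bits.
Huffman merges: 11/100+3/25→23/100; 23/100+3/10→53/100; 47/100+53/100→1. L = 44/25 ≈ 1.7600.
Efficiency = H/L = 1.7504/1.7600 = 99.5%.

99.5%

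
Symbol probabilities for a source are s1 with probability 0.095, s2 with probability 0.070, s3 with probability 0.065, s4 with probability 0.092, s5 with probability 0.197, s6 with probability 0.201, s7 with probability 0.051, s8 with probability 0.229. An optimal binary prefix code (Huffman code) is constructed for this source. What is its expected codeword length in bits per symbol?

2.848 bits/symbol

Repeatedly combine the two least-probable nodes; the expected code length is the sum of the merged weights.
merge 51/1000 + 13/200 → 29/250
merge 7/100 + 23/250 → 81/500
merge 19/200 + 29/250 → 211/1000
merge 81/500 + 197/1000 → 359/1000
merge 201/1000 + 211/1000 → 103/250
merge 229/1000 + 359/1000 → 147/250
merge 103/250 + 147/250 → 1
L = 29/250 + 81/500 + 211/1000 + 359/1000 + 103/250 + 147/250 + 1 = 356/125 = 2.848 bits/symbol.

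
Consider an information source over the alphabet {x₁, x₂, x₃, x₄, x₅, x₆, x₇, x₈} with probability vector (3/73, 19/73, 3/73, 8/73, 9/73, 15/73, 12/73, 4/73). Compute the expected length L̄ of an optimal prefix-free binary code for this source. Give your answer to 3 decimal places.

2.753 bits/symbol

Repeatedly combine the two least-probable nodes; the expected code length is the sum of the merged weights.
merge 3/73 + 3/73 → 6/73
merge 4/73 + 6/73 → 10/73
merge 8/73 + 9/73 → 17/73
merge 10/73 + 12/73 → 22/73
merge 15/73 + 17/73 → 32/73
merge 19/73 + 22/73 → 41/73
merge 32/73 + 41/73 → 1
L = 6/73 + 10/73 + 17/73 + 22/73 + 32/73 + 41/73 + 1 = 201/73 ≈ 2.753 bits/symbol.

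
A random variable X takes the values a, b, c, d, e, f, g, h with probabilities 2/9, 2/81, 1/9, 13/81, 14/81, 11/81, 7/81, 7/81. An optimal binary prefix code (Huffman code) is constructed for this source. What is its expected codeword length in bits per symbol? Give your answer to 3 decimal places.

2.889 bits/symbol

Repeatedly combine the two least-probable nodes; the expected code length is the sum of the merged weights.
merge 2/81 + 7/81 → 1/9
merge 7/81 + 1/9 → 16/81
merge 1/9 + 11/81 → 20/81
merge 13/81 + 14/81 → 1/3
merge 16/81 + 2/9 → 34/81
merge 20/81 + 1/3 → 47/81
merge 34/81 + 47/81 → 1
L = 1/9 + 16/81 + 20/81 + 1/3 + 34/81 + 47/81 + 1 = 26/9 ≈ 2.889 bits/symbol.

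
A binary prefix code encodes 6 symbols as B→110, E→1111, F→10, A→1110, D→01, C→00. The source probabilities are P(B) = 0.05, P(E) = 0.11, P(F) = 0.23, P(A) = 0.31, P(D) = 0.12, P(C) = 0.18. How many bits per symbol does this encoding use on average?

2.89 bits/symbol

L̄ = Σ pᵢ·ℓᵢ = 0.05·3 + 0.11·4 + 0.23·2 + 0.31·4 + 0.12·2 + 0.18·2 = 2.89 bits/symbol.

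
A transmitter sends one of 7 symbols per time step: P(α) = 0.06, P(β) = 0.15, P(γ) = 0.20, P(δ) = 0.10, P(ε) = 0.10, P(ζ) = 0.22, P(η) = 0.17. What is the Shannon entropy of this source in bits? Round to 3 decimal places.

2.698 bits

H = −Σ pᵢ log₂ pᵢ.
−0.06·log₂(0.06) = 0.2435
−0.15·log₂(0.15) = 0.4105
−0.20·log₂(0.20) = 0.4644
−0.10·log₂(0.10) = 0.3322
−0.10·log₂(0.10) = 0.3322
−0.22·log₂(0.22) = 0.4806
−0.17·log₂(0.17) = 0.4346
Sum ≈ 2.6980 → 2.698 bits.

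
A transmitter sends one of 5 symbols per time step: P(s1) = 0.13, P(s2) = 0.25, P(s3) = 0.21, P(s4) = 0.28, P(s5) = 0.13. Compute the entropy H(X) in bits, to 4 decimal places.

H = −Σ pᵢ log₂ pᵢ.
−0.13·log₂(0.13) = 0.3826
−0.25·log₂(0.25) = 0.5000
−0.21·log₂(0.21) = 0.4728
−0.28·log₂(0.28) = 0.5142
−0.13·log₂(0.13) = 0.3826
Sum ≈ 2.2523 → 2.2523 bits.

2.2523 bits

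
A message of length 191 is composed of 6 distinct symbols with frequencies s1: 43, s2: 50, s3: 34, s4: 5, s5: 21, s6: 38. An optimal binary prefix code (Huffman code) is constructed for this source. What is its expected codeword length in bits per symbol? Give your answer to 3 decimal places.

Probabilities are the counts divided by 191.
Repeatedly combine the two least-probable nodes; the expected code length is the sum of the merged weights.
merge 5/191 + 21/191 → 26/191
merge 26/191 + 34/191 → 60/191
merge 38/191 + 43/191 → 81/191
merge 50/191 + 60/191 → 110/191
merge 81/191 + 110/191 → 1
L = 26/191 + 60/191 + 81/191 + 110/191 + 1 = 468/191 ≈ 2.450 bits/symbol.

2.450 bits/symbol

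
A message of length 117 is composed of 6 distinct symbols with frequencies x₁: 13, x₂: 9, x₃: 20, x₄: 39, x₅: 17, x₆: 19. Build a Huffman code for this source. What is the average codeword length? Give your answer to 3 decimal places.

2.496 bits/symbol

Probabilities are the counts divided by 117.
Repeatedly combine the two least-probable nodes; the expected code length is the sum of the merged weights.
merge 1/13 + 1/9 → 22/117
merge 17/117 + 19/117 → 4/13
merge 20/117 + 22/117 → 14/39
merge 4/13 + 1/3 → 25/39
merge 14/39 + 25/39 → 1
L = 22/117 + 4/13 + 14/39 + 25/39 + 1 = 292/117 ≈ 2.496 bits/symbol.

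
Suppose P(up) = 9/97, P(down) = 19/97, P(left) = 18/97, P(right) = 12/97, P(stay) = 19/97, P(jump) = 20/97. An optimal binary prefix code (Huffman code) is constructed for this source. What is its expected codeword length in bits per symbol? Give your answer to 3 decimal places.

Repeatedly combine the two least-probable nodes; the expected code length is the sum of the merged weights.
merge 9/97 + 12/97 → 21/97
merge 18/97 + 19/97 → 37/97
merge 19/97 + 20/97 → 39/97
merge 21/97 + 37/97 → 58/97
merge 39/97 + 58/97 → 1
L = 21/97 + 37/97 + 39/97 + 58/97 + 1 = 252/97 ≈ 2.598 bits/symbol.

2.598 bits/symbol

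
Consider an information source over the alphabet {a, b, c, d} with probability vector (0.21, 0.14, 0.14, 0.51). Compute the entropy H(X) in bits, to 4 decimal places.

H = −Σ pᵢ log₂ pᵢ.
−0.21·log₂(0.21) = 0.4728
−0.14·log₂(0.14) = 0.3971
−0.14·log₂(0.14) = 0.3971
−0.51·log₂(0.51) = 0.4954
Sum ≈ 1.7625 → 1.7625 bits.

1.7625 bits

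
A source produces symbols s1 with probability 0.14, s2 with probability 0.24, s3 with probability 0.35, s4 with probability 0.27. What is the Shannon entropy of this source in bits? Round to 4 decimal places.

1.9314 bits

H = −Σ pᵢ log₂ pᵢ.
−0.14·log₂(0.14) = 0.3971
−0.24·log₂(0.24) = 0.4941
−0.35·log₂(0.35) = 0.5301
−0.27·log₂(0.27) = 0.5100
Sum ≈ 1.9314 → 1.9314 bits.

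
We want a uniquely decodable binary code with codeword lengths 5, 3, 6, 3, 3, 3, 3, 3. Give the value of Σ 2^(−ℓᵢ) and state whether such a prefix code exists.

0.796875; yes

With common denominator 2^6 = 64: Σ 2^(−ℓᵢ) = 2/64 + 8/64 + 1/64 + 8/64 + 8/64 + 8/64 + 8/64 + 8/64 = 51/64 = 0.796875.
Kraft's inequality requires Σ ≤ 1; here Σ = 0.796875 ≤ 1, so such a prefix code exists.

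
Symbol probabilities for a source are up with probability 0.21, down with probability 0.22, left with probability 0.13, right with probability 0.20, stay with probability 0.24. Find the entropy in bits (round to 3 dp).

H = −Σ pᵢ log₂ pᵢ.
−0.21·log₂(0.21) = 0.4728
−0.22·log₂(0.22) = 0.4806
−0.13·log₂(0.13) = 0.3826
−0.20·log₂(0.20) = 0.4644
−0.24·log₂(0.24) = 0.4941
Sum ≈ 2.2946 → 2.295 bits.

2.295 bits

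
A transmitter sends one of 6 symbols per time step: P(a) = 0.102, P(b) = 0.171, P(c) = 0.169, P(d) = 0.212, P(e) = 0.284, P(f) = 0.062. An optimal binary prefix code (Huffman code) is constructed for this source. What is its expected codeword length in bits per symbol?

Repeatedly combine the two least-probable nodes; the expected code length is the sum of the merged weights.
merge 31/500 + 51/500 → 41/250
merge 41/250 + 169/1000 → 333/1000
merge 171/1000 + 53/250 → 383/1000
merge 71/250 + 333/1000 → 617/1000
merge 383/1000 + 617/1000 → 1
L = 41/250 + 333/1000 + 383/1000 + 617/1000 + 1 = 2497/1000 = 2.497 bits/symbol.

2.497 bits/symbol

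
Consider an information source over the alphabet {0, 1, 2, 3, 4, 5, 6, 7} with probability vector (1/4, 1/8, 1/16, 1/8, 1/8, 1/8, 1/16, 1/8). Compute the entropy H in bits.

Each probability is a power of 1/2, so log₂(1/p) is an integer.
H = Σ p·log₂(1/p) = 1/4·2 + 1/8·3 + 1/16·4 + 1/8·3 + 1/8·3 + 1/8·3 + 1/16·4 + 1/8·3 = 2.875 bits.

2.875 bits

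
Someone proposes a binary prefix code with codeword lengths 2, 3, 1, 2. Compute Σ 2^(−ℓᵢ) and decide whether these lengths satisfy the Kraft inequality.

With common denominator 2^3 = 8: Σ 2^(−ℓᵢ) = 2/8 + 1/8 + 4/8 + 2/8 = 9/8 = 1.125.
Kraft's inequality requires Σ ≤ 1; here Σ = 1.125 > 1, so no such prefix code exists.

1.125; no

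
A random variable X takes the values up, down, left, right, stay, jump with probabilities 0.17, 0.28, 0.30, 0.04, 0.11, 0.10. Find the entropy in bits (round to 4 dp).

2.3381 bits

H = −Σ pᵢ log₂ pᵢ.
−0.17·log₂(0.17) = 0.4346
−0.28·log₂(0.28) = 0.5142
−0.30·log₂(0.30) = 0.5211
−0.04·log₂(0.04) = 0.1858
−0.11·log₂(0.11) = 0.3503
−0.10·log₂(0.10) = 0.3322
Sum ≈ 2.3381 → 2.3381 bits.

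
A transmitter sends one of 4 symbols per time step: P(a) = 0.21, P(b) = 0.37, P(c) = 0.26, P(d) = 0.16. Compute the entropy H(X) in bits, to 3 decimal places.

H = −Σ pᵢ log₂ pᵢ.
−0.21·log₂(0.21) = 0.4728
−0.37·log₂(0.37) = 0.5307
−0.26·log₂(0.26) = 0.5053
−0.16·log₂(0.16) = 0.4230
Sum ≈ 1.9319 → 1.932 bits.

1.932 bits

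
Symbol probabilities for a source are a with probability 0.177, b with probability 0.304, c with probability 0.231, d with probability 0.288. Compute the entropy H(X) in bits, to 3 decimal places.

H = −Σ pᵢ log₂ pᵢ.
−0.177·log₂(0.177) = 0.4422
−0.304·log₂(0.304) = 0.5222
−0.231·log₂(0.231) = 0.4883
−0.288·log₂(0.288) = 0.5172
Sum ≈ 1.9700 → 1.970 bits.

1.970 bits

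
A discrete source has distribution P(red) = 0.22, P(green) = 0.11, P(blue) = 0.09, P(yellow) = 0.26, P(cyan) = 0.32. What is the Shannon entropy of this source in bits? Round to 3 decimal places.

2.175 bits

H = −Σ pᵢ log₂ pᵢ.
−0.22·log₂(0.22) = 0.4806
−0.11·log₂(0.11) = 0.3503
−0.09·log₂(0.09) = 0.3127
−0.26·log₂(0.26) = 0.5053
−0.32·log₂(0.32) = 0.5260
Sum ≈ 2.1748 → 2.175 bits.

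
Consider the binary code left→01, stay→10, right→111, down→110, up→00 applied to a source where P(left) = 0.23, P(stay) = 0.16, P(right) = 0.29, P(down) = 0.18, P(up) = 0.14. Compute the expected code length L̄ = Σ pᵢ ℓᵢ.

2.47 bits/symbol

L̄ = Σ pᵢ·ℓᵢ = 0.23·2 + 0.16·2 + 0.29·3 + 0.18·3 + 0.14·2 = 2.47 bits/symbol.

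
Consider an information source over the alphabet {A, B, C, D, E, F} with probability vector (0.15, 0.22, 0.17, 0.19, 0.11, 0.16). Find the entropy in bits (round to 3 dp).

H = −Σ pᵢ log₂ pᵢ.
−0.15·log₂(0.15) = 0.4105
−0.22·log₂(0.22) = 0.4806
−0.17·log₂(0.17) = 0.4346
−0.19·log₂(0.19) = 0.4552
−0.11·log₂(0.11) = 0.3503
−0.16·log₂(0.16) = 0.4230
Sum ≈ 2.5542 → 2.554 bits.

2.554 bits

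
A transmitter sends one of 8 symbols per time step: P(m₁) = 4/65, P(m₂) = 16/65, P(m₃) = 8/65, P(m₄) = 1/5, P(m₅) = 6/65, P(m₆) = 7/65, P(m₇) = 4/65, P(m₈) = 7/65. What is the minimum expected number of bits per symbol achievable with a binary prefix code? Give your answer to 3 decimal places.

Repeatedly combine the two least-probable nodes; the expected code length is the sum of the merged weights.
merge 4/65 + 4/65 → 8/65
merge 6/65 + 7/65 → 1/5
merge 7/65 + 8/65 → 3/13
merge 8/65 + 1/5 → 21/65
merge 1/5 + 3/13 → 28/65
merge 16/65 + 21/65 → 37/65
merge 28/65 + 37/65 → 1
L = 8/65 + 1/5 + 3/13 + 21/65 + 28/65 + 37/65 + 1 = 187/65 ≈ 2.877 bits/symbol.

2.877 bits/symbol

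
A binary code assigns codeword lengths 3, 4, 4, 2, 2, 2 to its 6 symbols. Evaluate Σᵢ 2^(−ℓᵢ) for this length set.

With common denominator 2^4 = 16: Σ 2^(−ℓᵢ) = 2/16 + 1/16 + 1/16 + 4/16 + 4/16 + 4/16 = 16/16 = 1.

1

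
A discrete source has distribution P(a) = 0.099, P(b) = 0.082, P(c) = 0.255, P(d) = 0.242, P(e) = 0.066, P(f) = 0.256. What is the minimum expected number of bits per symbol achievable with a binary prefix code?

Repeatedly combine the two least-probable nodes; the expected code length is the sum of the merged weights.
merge 33/500 + 41/500 → 37/250
merge 99/1000 + 37/250 → 247/1000
merge 121/500 + 247/1000 → 489/1000
merge 51/200 + 32/125 → 511/1000
merge 489/1000 + 511/1000 → 1
L = 37/250 + 247/1000 + 489/1000 + 511/1000 + 1 = 479/200 = 2.395 bits/symbol.

2.395 bits/symbol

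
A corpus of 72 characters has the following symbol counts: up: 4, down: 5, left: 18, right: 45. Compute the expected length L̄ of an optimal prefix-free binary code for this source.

Probabilities are the counts divided by 72.
Repeatedly combine the two least-probable nodes; the expected code length is the sum of the merged weights.
merge 1/18 + 5/72 → 1/8
merge 1/8 + 1/4 → 3/8
merge 3/8 + 5/8 → 1
L = 1/8 + 3/8 + 1 = 3/2 = 1.5 bits/symbol.

1.5 bits/symbol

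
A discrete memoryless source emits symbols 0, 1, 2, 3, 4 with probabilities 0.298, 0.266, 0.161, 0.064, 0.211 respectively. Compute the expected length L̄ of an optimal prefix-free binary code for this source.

Repeatedly combine the two least-probable nodes; the expected code length is the sum of the merged weights.
merge 8/125 + 161/1000 → 9/40
merge 211/1000 + 9/40 → 109/250
merge 133/500 + 149/500 → 141/250
merge 109/250 + 141/250 → 1
L = 9/40 + 109/250 + 141/250 + 1 = 89/40 = 2.225 bits/symbol.

2.225 bits/symbol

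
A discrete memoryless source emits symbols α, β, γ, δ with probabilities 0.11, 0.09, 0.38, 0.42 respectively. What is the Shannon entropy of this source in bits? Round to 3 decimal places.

1.719 bits

H = −Σ pᵢ log₂ pᵢ.
−0.11·log₂(0.11) = 0.3503
−0.09·log₂(0.09) = 0.3127
−0.38·log₂(0.38) = 0.5305
−0.42·log₂(0.42) = 0.5256
Sum ≈ 1.7190 → 1.719 bits.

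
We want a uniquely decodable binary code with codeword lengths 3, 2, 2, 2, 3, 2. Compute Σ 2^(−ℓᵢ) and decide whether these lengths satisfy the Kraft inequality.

With common denominator 2^3 = 8: Σ 2^(−ℓᵢ) = 1/8 + 2/8 + 2/8 + 2/8 + 1/8 + 2/8 = 10/8 = 1.25.
Kraft's inequality requires Σ ≤ 1; here Σ = 1.25 > 1, so no such prefix code exists.

1.25; no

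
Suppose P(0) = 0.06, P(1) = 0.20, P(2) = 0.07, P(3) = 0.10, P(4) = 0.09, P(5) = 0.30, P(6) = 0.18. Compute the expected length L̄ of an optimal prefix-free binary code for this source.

2.63 bits/symbol

Repeatedly combine the two least-probable nodes; the expected code length is the sum of the merged weights.
merge 3/50 + 7/100 → 13/100
merge 9/100 + 1/10 → 19/100
merge 13/100 + 9/50 → 31/100
merge 19/100 + 1/5 → 39/100
merge 3/10 + 31/100 → 61/100
merge 39/100 + 61/100 → 1
L = 13/100 + 19/100 + 31/100 + 39/100 + 61/100 + 1 = 263/100 = 2.63 bits/symbol.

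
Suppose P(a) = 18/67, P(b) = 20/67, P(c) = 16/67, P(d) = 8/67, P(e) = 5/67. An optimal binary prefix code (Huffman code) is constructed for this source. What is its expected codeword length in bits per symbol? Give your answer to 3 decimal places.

2.194 bits/symbol

Repeatedly combine the two least-probable nodes; the expected code length is the sum of the merged weights.
merge 5/67 + 8/67 → 13/67
merge 13/67 + 16/67 → 29/67
merge 18/67 + 20/67 → 38/67
merge 29/67 + 38/67 → 1
L = 13/67 + 29/67 + 38/67 + 1 = 147/67 ≈ 2.194 bits/symbol.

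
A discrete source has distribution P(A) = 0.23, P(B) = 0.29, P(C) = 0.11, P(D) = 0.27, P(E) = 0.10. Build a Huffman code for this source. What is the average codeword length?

Repeatedly combine the two least-probable nodes; the expected code length is the sum of the merged weights.
merge 1/10 + 11/100 → 21/100
merge 21/100 + 23/100 → 11/25
merge 27/100 + 29/100 → 14/25
merge 11/25 + 14/25 → 1
L = 21/100 + 11/25 + 14/25 + 1 = 221/100 = 2.21 bits/symbol.

2.21 bits/symbol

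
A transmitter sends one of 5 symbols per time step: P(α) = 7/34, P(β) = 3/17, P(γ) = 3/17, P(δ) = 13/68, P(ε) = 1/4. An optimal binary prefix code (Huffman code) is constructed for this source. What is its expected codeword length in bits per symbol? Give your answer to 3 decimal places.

Repeatedly combine the two least-probable nodes; the expected code length is the sum of the merged weights.
merge 3/17 + 3/17 → 6/17
merge 13/68 + 7/34 → 27/68
merge 1/4 + 6/17 → 41/68
merge 27/68 + 41/68 → 1
L = 6/17 + 27/68 + 41/68 + 1 = 40/17 ≈ 2.353 bits/symbol.

2.353 bits/symbol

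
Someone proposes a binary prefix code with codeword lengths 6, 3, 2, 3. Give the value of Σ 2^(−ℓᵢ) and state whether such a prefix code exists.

0.515625; yes

With common denominator 2^6 = 64: Σ 2^(−ℓᵢ) = 1/64 + 8/64 + 16/64 + 8/64 = 33/64 = 0.515625.
Kraft's inequality requires Σ ≤ 1; here Σ = 0.515625 ≤ 1, so such a prefix code exists.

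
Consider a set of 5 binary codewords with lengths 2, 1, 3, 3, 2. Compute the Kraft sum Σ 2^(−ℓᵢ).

1.25

With common denominator 2^3 = 8: Σ 2^(−ℓᵢ) = 2/8 + 4/8 + 1/8 + 1/8 + 2/8 = 10/8 = 1.25.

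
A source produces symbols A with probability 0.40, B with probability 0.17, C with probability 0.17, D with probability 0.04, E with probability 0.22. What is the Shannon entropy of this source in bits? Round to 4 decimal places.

H = −Σ pᵢ log₂ pᵢ.
−0.40·log₂(0.40) = 0.5288
−0.17·log₂(0.17) = 0.4346
−0.17·log₂(0.17) = 0.4346
−0.04·log₂(0.04) = 0.1858
−0.22·log₂(0.22) = 0.4806
Sum ≈ 2.0643 → 2.0643 bits.

2.0643 bits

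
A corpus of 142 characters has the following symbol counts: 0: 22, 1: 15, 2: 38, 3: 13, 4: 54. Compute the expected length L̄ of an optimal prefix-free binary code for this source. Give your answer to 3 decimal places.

Probabilities are the counts divided by 142.
Repeatedly combine the two least-probable nodes; the expected code length is the sum of the merged weights.
merge 13/142 + 15/142 → 14/71
merge 11/71 + 14/71 → 25/71
merge 19/71 + 25/71 → 44/71
merge 27/71 + 44/71 → 1
L = 14/71 + 25/71 + 44/71 + 1 = 154/71 ≈ 2.169 bits/symbol.

2.169 bits/symbol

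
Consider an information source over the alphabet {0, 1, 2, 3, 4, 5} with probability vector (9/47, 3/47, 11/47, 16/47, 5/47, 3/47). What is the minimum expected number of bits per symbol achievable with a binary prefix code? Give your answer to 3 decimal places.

Repeatedly combine the two least-probable nodes; the expected code length is the sum of the merged weights.
merge 3/47 + 3/47 → 6/47
merge 5/47 + 6/47 → 11/47
merge 9/47 + 11/47 → 20/47
merge 11/47 + 16/47 → 27/47
merge 20/47 + 27/47 → 1
L = 6/47 + 11/47 + 20/47 + 27/47 + 1 = 111/47 ≈ 2.362 bits/symbol.

2.362 bits/symbol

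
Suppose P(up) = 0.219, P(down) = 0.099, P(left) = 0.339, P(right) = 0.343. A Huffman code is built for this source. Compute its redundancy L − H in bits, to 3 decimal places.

Entropy H = −Σ p log₂ p ≈ 1.8687 bits.
Huffman merges: 99/1000+219/1000→159/500; 159/500+339/1000→657/1000; 343/1000+657/1000→1. L = 79/40 ≈ 1.9750.
L − H = 1.9750 − 1.8687 = 0.106 bits.

0.106 bits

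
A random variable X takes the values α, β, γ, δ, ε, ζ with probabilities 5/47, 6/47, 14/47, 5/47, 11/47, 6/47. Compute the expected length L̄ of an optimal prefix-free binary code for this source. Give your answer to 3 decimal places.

2.468 bits/symbol

Repeatedly combine the two least-probable nodes; the expected code length is the sum of the merged weights.
merge 5/47 + 5/47 → 10/47
merge 6/47 + 6/47 → 12/47
merge 10/47 + 11/47 → 21/47
merge 12/47 + 14/47 → 26/47
merge 21/47 + 26/47 → 1
L = 10/47 + 12/47 + 21/47 + 26/47 + 1 = 116/47 ≈ 2.468 bits/symbol.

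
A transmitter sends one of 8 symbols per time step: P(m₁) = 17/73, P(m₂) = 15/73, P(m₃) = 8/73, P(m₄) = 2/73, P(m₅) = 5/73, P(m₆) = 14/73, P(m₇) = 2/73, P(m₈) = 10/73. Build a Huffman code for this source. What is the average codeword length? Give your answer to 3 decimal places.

2.740 bits/symbol

Repeatedly combine the two least-probable nodes; the expected code length is the sum of the merged weights.
merge 2/73 + 2/73 → 4/73
merge 4/73 + 5/73 → 9/73
merge 8/73 + 9/73 → 17/73
merge 10/73 + 14/73 → 24/73
merge 15/73 + 17/73 → 32/73
merge 17/73 + 24/73 → 41/73
merge 32/73 + 41/73 → 1
L = 4/73 + 9/73 + 17/73 + 24/73 + 32/73 + 41/73 + 1 = 200/73 ≈ 2.740 bits/symbol.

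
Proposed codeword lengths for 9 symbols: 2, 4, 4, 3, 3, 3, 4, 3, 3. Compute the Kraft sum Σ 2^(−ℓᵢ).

With common denominator 2^4 = 16: Σ 2^(−ℓᵢ) = 4/16 + 1/16 + 1/16 + 2/16 + 2/16 + 2/16 + 1/16 + 2/16 + 2/16 = 17/16 = 1.0625.

1.0625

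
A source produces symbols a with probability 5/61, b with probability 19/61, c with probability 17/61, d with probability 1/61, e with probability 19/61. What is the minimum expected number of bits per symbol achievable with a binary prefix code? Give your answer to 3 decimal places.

2.098 bits/symbol

Repeatedly combine the two least-probable nodes; the expected code length is the sum of the merged weights.
merge 1/61 + 5/61 → 6/61
merge 6/61 + 17/61 → 23/61
merge 19/61 + 19/61 → 38/61
merge 23/61 + 38/61 → 1
L = 6/61 + 23/61 + 38/61 + 1 = 128/61 ≈ 2.098 bits/symbol.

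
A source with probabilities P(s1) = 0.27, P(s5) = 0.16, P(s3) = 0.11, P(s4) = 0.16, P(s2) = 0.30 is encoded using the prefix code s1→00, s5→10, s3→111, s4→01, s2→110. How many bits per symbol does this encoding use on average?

2.41 bits/symbol

L̄ = Σ pᵢ·ℓᵢ = 0.27·2 + 0.16·2 + 0.11·3 + 0.16·2 + 0.30·3 = 2.41 bits/symbol.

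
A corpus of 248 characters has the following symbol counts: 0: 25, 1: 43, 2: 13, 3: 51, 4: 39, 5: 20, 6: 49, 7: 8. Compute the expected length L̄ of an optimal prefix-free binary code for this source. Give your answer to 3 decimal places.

2.847 bits/symbol

Probabilities are the counts divided by 248.
Repeatedly combine the two least-probable nodes; the expected code length is the sum of the merged weights.
merge 1/31 + 13/248 → 21/248
merge 5/62 + 21/248 → 41/248
merge 25/248 + 39/248 → 8/31
merge 41/248 + 43/248 → 21/62
merge 49/248 + 51/248 → 25/62
merge 8/31 + 21/62 → 37/62
merge 25/62 + 37/62 → 1
L = 21/248 + 41/248 + 8/31 + 21/62 + 25/62 + 37/62 + 1 = 353/124 ≈ 2.847 bits/symbol.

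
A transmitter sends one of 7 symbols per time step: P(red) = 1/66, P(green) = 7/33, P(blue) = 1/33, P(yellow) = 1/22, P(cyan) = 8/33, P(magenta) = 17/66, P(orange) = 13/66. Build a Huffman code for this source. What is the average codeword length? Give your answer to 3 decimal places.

2.424 bits/symbol

Repeatedly combine the two least-probable nodes; the expected code length is the sum of the merged weights.
merge 1/66 + 1/33 → 1/22
merge 1/22 + 1/22 → 1/11
merge 1/11 + 13/66 → 19/66
merge 7/33 + 8/33 → 5/11
merge 17/66 + 19/66 → 6/11
merge 5/11 + 6/11 → 1
L = 1/22 + 1/11 + 19/66 + 5/11 + 6/11 + 1 = 80/33 ≈ 2.424 bits/symbol.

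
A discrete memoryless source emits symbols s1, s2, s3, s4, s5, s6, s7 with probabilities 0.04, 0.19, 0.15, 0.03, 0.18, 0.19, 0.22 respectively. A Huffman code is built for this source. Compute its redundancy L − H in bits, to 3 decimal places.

0.076 bits

Entropy H = −Σ p log₂ p ≈ 2.5844 bits.
Huffman merges: 3/100+1/25→7/100; 7/100+3/20→11/50; 9/50+19/100→37/100; 19/100+11/50→41/100; 11/50+37/100→59/100; 41/100+59/100→1. L = 133/50 ≈ 2.6600.
L − H = 2.6600 − 2.5844 = 0.076 bits.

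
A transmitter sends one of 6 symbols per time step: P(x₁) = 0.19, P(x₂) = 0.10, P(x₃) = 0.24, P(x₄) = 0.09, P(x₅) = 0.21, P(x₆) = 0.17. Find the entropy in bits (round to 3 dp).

H = −Σ pᵢ log₂ pᵢ.
−0.19·log₂(0.19) = 0.4552
−0.10·log₂(0.10) = 0.3322
−0.24·log₂(0.24) = 0.4941
−0.09·log₂(0.09) = 0.3127
−0.21·log₂(0.21) = 0.4728
−0.17·log₂(0.17) = 0.4346
Sum ≈ 2.5016 → 2.502 bits.

2.502 bits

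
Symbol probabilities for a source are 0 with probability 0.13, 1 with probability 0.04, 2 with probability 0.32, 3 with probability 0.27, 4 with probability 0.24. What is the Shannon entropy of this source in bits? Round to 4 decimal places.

H = −Σ pᵢ log₂ pᵢ.
−0.13·log₂(0.13) = 0.3826
−0.04·log₂(0.04) = 0.1858
−0.32·log₂(0.32) = 0.5260
−0.27·log₂(0.27) = 0.5100
−0.24·log₂(0.24) = 0.4941
Sum ≈ 2.0986 → 2.0986 bits.

2.0986 bits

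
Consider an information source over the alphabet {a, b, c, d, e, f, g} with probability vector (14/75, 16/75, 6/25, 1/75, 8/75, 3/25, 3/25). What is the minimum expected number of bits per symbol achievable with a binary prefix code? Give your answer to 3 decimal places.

Repeatedly combine the two least-probable nodes; the expected code length is the sum of the merged weights.
merge 1/75 + 8/75 → 3/25
merge 3/25 + 3/25 → 6/25
merge 3/25 + 14/75 → 23/75
merge 16/75 + 6/25 → 34/75
merge 6/25 + 23/75 → 41/75
merge 34/75 + 41/75 → 1
L = 3/25 + 6/25 + 23/75 + 34/75 + 41/75 + 1 = 8/3 ≈ 2.667 bits/symbol.

2.667 bits/symbol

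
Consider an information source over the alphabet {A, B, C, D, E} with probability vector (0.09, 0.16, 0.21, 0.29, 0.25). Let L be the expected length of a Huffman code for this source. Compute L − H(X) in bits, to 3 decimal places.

Entropy H = −Σ p log₂ p ≈ 2.2264 bits.
Huffman merges: 9/100+4/25→1/4; 21/100+1/4→23/50; 1/4+29/100→27/50; 23/50+27/50→1. L = 9/4 ≈ 2.2500.
L − H = 2.2500 − 2.2264 = 0.024 bits.

0.024 bits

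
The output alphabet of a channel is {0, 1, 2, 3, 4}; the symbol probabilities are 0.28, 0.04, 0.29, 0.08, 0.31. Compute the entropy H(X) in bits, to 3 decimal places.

H = −Σ pᵢ log₂ pᵢ.
−0.28·log₂(0.28) = 0.5142
−0.04·log₂(0.04) = 0.1858
−0.29·log₂(0.29) = 0.5179
−0.08·log₂(0.08) = 0.2915
−0.31·log₂(0.31) = 0.5238
Sum ≈ 2.0332 → 2.033 bits.

2.033 bits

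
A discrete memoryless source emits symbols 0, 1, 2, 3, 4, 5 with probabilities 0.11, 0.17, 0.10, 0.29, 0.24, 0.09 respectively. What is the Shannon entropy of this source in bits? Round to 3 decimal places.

H = −Σ pᵢ log₂ pᵢ.
−0.11·log₂(0.11) = 0.3503
−0.17·log₂(0.17) = 0.4346
−0.10·log₂(0.10) = 0.3322
−0.29·log₂(0.29) = 0.5179
−0.24·log₂(0.24) = 0.4941
−0.09·log₂(0.09) = 0.3127
Sum ≈ 2.4418 → 2.442 bits.

2.442 bits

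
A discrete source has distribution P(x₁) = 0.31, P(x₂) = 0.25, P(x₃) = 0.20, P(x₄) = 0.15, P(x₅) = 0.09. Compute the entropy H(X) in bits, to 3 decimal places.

H = −Σ pᵢ log₂ pᵢ.
−0.31·log₂(0.31) = 0.5238
−0.25·log₂(0.25) = 0.5000
−0.20·log₂(0.20) = 0.4644
−0.15·log₂(0.15) = 0.4105
−0.09·log₂(0.09) = 0.3127
Sum ≈ 2.2114 → 2.211 bits.

2.211 bits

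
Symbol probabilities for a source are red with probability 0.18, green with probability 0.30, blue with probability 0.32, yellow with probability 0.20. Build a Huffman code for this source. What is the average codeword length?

2 bits/symbol

Repeatedly combine the two least-probable nodes; the expected code length is the sum of the merged weights.
merge 9/50 + 1/5 → 19/50
merge 3/10 + 8/25 → 31/50
merge 19/50 + 31/50 → 1
L = 19/50 + 31/50 + 1 = 2 bits/symbol.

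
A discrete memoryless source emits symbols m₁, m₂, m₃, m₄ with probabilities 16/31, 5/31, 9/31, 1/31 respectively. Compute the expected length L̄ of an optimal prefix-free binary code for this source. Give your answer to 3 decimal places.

Repeatedly combine the two least-probable nodes; the expected code length is the sum of the merged weights.
merge 1/31 + 5/31 → 6/31
merge 6/31 + 9/31 → 15/31
merge 15/31 + 16/31 → 1
L = 6/31 + 15/31 + 1 = 52/31 ≈ 1.677 bits/symbol.

1.677 bits/symbol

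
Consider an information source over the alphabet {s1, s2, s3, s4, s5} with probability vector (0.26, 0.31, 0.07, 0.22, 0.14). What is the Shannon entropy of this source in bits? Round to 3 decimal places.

H = −Σ pᵢ log₂ pᵢ.
−0.26·log₂(0.26) = 0.5053
−0.31·log₂(0.31) = 0.5238
−0.07·log₂(0.07) = 0.2686
−0.22·log₂(0.22) = 0.4806
−0.14·log₂(0.14) = 0.3971
Sum ≈ 2.1753 → 2.175 bits.

2.175 bits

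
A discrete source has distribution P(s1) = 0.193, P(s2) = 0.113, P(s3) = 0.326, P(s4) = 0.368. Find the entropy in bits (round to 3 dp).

H = −Σ pᵢ log₂ pᵢ.
−0.193·log₂(0.193) = 0.4581
−0.113·log₂(0.113) = 0.3555
−0.326·log₂(0.326) = 0.5272
−0.368·log₂(0.368) = 0.5307
Sum ≈ 1.8714 → 1.871 bits.

1.871 bits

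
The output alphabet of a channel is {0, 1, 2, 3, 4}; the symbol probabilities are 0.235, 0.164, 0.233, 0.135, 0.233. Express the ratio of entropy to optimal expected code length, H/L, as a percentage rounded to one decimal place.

Entropy H = −Σ p log₂ p ≈ 2.2881 bits.
Huffman merges: 27/200+41/250→299/1000; 233/1000+233/1000→233/500; 47/200+299/1000→267/500; 233/500+267/500→1. L = 2299/1000 ≈ 2.2990.
Efficiency = H/L = 2.2881/2.2990 = 99.5%.

99.5%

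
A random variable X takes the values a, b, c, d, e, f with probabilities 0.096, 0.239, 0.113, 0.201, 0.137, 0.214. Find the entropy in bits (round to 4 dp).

2.5077 bits

H = −Σ pᵢ log₂ pᵢ.
−0.096·log₂(0.096) = 0.3246
−0.239·log₂(0.239) = 0.4935
−0.113·log₂(0.113) = 0.3555
−0.201·log₂(0.201) = 0.4653
−0.137·log₂(0.137) = 0.3929
−0.214·log₂(0.214) = 0.4760
Sum ≈ 2.5077 → 2.5077 bits.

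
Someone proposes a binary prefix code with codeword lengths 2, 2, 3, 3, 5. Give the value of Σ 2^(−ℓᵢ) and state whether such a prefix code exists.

0.78125; yes

With common denominator 2^5 = 32: Σ 2^(−ℓᵢ) = 8/32 + 8/32 + 4/32 + 4/32 + 1/32 = 25/32 = 0.78125.
Kraft's inequality requires Σ ≤ 1; here Σ = 0.78125 ≤ 1, so such a prefix code exists.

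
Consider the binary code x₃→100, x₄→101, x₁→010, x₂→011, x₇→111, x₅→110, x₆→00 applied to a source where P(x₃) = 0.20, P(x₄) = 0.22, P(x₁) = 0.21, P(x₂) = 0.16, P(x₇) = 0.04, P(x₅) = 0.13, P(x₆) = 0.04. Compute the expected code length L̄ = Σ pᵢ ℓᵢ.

L̄ = Σ pᵢ·ℓᵢ = 0.20·3 + 0.22·3 + 0.21·3 + 0.16·3 + 0.04·3 + 0.13·3 + 0.04·2 = 2.96 bits/symbol.

2.96 bits/symbol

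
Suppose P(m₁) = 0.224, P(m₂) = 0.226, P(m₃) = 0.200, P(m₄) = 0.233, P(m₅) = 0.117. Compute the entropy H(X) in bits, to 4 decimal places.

H = −Σ pᵢ log₂ pᵢ.
−0.224·log₂(0.224) = 0.4835
−0.226·log₂(0.226) = 0.4849
−0.200·log₂(0.200) = 0.4644
−0.233·log₂(0.233) = 0.4897
−0.117·log₂(0.117) = 0.3622
Sum ≈ 2.2846 → 2.2846 bits.

2.2846 bits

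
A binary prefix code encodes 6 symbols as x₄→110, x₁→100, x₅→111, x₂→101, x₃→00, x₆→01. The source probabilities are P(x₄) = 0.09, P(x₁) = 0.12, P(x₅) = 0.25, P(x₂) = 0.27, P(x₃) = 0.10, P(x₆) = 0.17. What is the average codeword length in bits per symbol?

L̄ = Σ pᵢ·ℓᵢ = 0.09·3 + 0.12·3 + 0.25·3 + 0.27·3 + 0.10·2 + 0.17·2 = 2.73 bits/symbol.

2.73 bits/symbol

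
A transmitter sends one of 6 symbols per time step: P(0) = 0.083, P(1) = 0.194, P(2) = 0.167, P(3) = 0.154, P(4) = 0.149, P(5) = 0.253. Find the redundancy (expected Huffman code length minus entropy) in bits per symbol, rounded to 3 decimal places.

0.038 bits

Entropy H = −Σ p log₂ p ≈ 2.5148 bits.
Huffman merges: 83/1000+149/1000→29/125; 77/500+167/1000→321/1000; 97/500+29/125→213/500; 253/1000+321/1000→287/500; 213/500+287/500→1. L = 2553/1000 ≈ 2.5530.
L − H = 2.5530 − 2.5148 = 0.038 bits.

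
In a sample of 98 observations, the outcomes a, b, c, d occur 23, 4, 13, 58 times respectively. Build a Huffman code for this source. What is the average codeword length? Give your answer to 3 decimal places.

1.582 bits/symbol

Probabilities are the counts divided by 98.
Repeatedly combine the two least-probable nodes; the expected code length is the sum of the merged weights.
merge 2/49 + 13/98 → 17/98
merge 17/98 + 23/98 → 20/49
merge 20/49 + 29/49 → 1
L = 17/98 + 20/49 + 1 = 155/98 ≈ 1.582 bits/symbol.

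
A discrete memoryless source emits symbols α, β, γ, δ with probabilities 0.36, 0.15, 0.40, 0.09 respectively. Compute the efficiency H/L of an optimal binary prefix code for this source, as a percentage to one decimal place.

96.9%

Entropy H = −Σ p log₂ p ≈ 1.7826 bits.
Huffman merges: 9/100+3/20→6/25; 6/25+9/25→3/5; 2/5+3/5→1. L = 46/25 ≈ 1.8400.
Efficiency = H/L = 1.7826/1.8400 = 96.9%.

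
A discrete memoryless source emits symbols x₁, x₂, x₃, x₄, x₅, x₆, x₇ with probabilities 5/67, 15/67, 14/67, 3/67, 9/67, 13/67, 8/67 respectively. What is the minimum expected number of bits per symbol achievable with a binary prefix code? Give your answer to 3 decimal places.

2.687 bits/symbol

Repeatedly combine the two least-probable nodes; the expected code length is the sum of the merged weights.
merge 3/67 + 5/67 → 8/67
merge 8/67 + 8/67 → 16/67
merge 9/67 + 13/67 → 22/67
merge 14/67 + 15/67 → 29/67
merge 16/67 + 22/67 → 38/67
merge 29/67 + 38/67 → 1
L = 8/67 + 16/67 + 22/67 + 29/67 + 38/67 + 1 = 180/67 ≈ 2.687 bits/symbol.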